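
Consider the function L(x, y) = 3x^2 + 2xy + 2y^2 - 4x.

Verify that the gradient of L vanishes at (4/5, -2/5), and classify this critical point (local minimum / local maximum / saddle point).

∇L = (6x + 2y - 4, 2x + 4y); substituting (4/5, -2/5) gives ∇L = (0, 0), so (4/5, -2/5) is indeed a critical point.
The Hessian of L is constant: H = [[6, 2], [2, 4]].
det(H) = 6·4 − 2² = 20.
det(H) > 0 and tr(H) = 10 > 0, so H is positive definite and the point is a local minimum.

local minimum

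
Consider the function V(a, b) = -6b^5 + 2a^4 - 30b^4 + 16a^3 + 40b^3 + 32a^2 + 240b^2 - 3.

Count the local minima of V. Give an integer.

V separates as a function of a plus a function of b, so ∇V=0 decouples.
∂V/∂a = 8a(a + 2)(a + 4) = 0 at a ∈ {-4, -2, 0}; ∂V/∂b = -30b(b - 2)(b + 2)(b + 4) = 0 at b ∈ {-4, -2, 0, 2}.
The Hessian is diagonal: diag(V_aa, V_bb). Second derivatives: V_aa(-4)=64, V_aa(-2)=-32, V_aa(0)=64; V_bb(-4)=1440, V_bb(-2)=-480, V_bb(0)=480, V_bb(2)=-1440.
Local minima occur where both diagonal entries positive: (-4, -4), (-4, 0), (0, -4), (0, 0). Count: 4.

4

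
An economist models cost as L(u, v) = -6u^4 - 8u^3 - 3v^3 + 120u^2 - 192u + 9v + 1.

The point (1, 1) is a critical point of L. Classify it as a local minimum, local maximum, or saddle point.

saddle point

The mixed partial ∂²L/∂u∂v is 0, so the Hessian at any point is diag(L_uu, L_vv) = diag(24(-3u^2 - 2u + 10), -18v).
At (1, 1): H = diag(120, -18).
The eigenvalues have opposite signs, so H is indefinite: a saddle point.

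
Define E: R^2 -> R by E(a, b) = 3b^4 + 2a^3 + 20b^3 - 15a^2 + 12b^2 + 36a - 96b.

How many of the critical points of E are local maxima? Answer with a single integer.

1

E separates as a function of a plus a function of b, so ∇E=0 decouples.
∂E/∂a = 6(a - 3)(a - 2) = 0 at a ∈ {2, 3}; ∂E/∂b = 12(b - 1)(b + 2)(b + 4) = 0 at b ∈ {-4, -2, 1}.
The Hessian is diagonal: diag(E_aa, E_bb). Second derivatives: E_aa(2)=-6, E_aa(3)=6; E_bb(-4)=120, E_bb(-2)=-72, E_bb(1)=180.
Local maxima occur where both diagonal entries negative: (2, -2). Count: 1.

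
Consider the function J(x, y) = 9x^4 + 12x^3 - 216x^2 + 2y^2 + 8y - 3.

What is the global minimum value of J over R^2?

-1931

J(x,y) separates as P(x) + Q(y) − 3, so its minimum is min P + min Q − 3.
P'(x) = 36x(x - 3)(x + 4) vanishes at x ∈ {-4, 0, 3}; Q'(y) = 4y + 8 vanishes at y ∈ {-2}.
Local minima of P (where P''>0): P(-4)=-1920, P(3)=-891. Local minima of Q: Q(-2)=-8.
So the global minimum of J is P(-4) + Q(-2) − 3 = -1920 − 8 − 3 = -1931, attained at (-4, -2).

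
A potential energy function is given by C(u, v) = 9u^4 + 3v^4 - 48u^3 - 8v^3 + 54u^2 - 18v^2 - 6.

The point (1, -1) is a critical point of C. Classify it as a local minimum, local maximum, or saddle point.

The mixed partial ∂²C/∂u∂v is 0, so the Hessian at any point is diag(C_uu, C_vv) = diag(36(3u^2 - 8u + 3), 12(3v^2 - 4v - 3)).
At (1, -1): H = diag(-72, 48).
The eigenvalues have opposite signs, so H is indefinite: a saddle point.

saddle point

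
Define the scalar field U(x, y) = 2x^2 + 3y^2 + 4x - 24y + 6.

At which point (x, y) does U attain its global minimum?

U(x,y) separates as P(x) + Q(y) + 6, so its minimum is min P + min Q + 6.
P'(x) = 4x + 4 vanishes at x ∈ {-1}; Q'(y) = 6y - 24 vanishes at y ∈ {4}.
Local minima of P (where P''>0): P(-1)=-2. Local minima of Q: Q(4)=-48.
So the global minimum of U is P(-1) + Q(4) + 6 = -2 − 48 + 6 = -44, attained at (-1, 4).

(-1, 4)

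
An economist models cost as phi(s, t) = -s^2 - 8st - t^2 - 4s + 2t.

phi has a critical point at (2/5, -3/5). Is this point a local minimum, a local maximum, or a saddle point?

saddle point

The Hessian of phi is constant: H = [[-2, -8], [-8, -2]].
det(H) = (-2)·(-2) − (-8)² = -60.
Since det(H) < 0, H is indefinite and the critical point is a saddle point.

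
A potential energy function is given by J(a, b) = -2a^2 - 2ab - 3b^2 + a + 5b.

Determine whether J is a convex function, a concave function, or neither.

concave

J is quadratic, so its Hessian is the constant matrix H = [[-4, -2], [-2, -6]].
det(H) = 20, tr(H) = -10.
det(H) > 0 and tr(H) < 0, so H is negative definite everywhere: concave.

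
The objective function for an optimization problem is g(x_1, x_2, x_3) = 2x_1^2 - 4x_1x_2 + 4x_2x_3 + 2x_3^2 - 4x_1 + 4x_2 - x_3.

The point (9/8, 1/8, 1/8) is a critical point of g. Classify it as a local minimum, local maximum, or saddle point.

saddle point

The Hessian is constant: H = [[4, -4, 0], [-4, 0, 4], [0, 4, 4]].
Leading principal minors: Δ₁ = 4, Δ₂ = -16, Δ₃ = -128.
The minors fit neither the all-positive nor the alternating-sign pattern, so H is indefinite: a saddle point.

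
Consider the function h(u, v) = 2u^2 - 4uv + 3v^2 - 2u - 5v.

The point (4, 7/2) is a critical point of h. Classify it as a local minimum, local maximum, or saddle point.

The Hessian of h is constant: H = [[4, -4], [-4, 6]].
det(H) = 4·6 − (-4)² = 8.
det(H) > 0 and tr(H) = 10 > 0, so H is positive definite and the point is a local minimum.

local minimum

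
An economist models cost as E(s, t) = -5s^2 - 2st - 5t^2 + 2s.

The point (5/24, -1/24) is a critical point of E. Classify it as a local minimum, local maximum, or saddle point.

The Hessian of E is constant: H = [[-10, -2], [-2, -10]].
det(H) = (-10)·(-10) − (-2)² = 96.
det(H) > 0 and tr(H) = -20 < 0, so H is negative definite and the point is a local maximum.

local maximum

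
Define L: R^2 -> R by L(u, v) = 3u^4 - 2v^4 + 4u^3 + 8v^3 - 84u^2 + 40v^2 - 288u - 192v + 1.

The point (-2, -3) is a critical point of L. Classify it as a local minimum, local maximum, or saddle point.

The mixed partial ∂²L/∂u∂v is 0, so the Hessian at any point is diag(L_uu, L_vv) = diag(12(3u^2 + 2u - 14), 8(-3v^2 + 6v + 10)).
At (-2, -3): H = diag(-72, -280).
Both eigenvalues are negative, so H is negative definite: a local maximum.

local maximum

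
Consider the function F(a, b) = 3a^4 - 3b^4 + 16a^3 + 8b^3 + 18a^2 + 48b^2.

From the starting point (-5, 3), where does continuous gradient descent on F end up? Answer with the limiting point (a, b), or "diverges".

F is separable, so gradient descent decouples: a follows -∂F/∂a, b follows -∂F/∂b.
∂F/∂a = 12a(a + 1)(a + 3); at a=-5 this is -480, so a increases.
∂F/∂b = -12b(b - 4)(b + 2); at b=3 this is 180, so b decreases.
a converges to its nearest critical value -3 (a local min of the a-part); b converges to 0. The iterate converges to (-3, 0).

(-3, 0)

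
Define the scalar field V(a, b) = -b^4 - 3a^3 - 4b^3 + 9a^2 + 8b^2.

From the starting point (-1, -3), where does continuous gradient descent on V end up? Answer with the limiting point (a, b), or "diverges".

V is separable, so gradient descent decouples: a follows -∂V/∂a, b follows -∂V/∂b.
∂V/∂a = -9a(a - 2); at a=-1 this is -27, so a increases.
∂V/∂b = -4b(b - 1)(b + 4); at b=-3 this is -48, so b increases.
a converges to its nearest critical value 0 (a local min of the a-part); b converges to 0. The iterate converges to (0, 0).

(0, 0)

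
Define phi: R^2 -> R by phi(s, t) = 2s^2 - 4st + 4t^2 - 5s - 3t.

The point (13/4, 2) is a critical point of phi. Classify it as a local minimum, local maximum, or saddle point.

The Hessian of phi is constant: H = [[4, -4], [-4, 8]].
det(H) = 4·8 − (-4)² = 16.
det(H) > 0 and tr(H) = 12 > 0, so H is positive definite and the point is a local minimum.

local minimum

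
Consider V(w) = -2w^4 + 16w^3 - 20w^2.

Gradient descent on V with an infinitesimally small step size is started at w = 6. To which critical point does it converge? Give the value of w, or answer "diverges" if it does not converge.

diverges

V'(w) = -8w(w - 5)(w - 1), so V'(6) = -240.
Gradient descent moves in the -V' direction, i.e. w is increasing.
There is no critical point above w=6, and V' keeps the same sign, so the iterate runs off to +∞.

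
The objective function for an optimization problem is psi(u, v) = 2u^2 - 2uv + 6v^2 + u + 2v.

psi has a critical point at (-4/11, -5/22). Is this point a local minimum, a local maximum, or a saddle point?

The Hessian of psi is constant: H = [[4, -2], [-2, 12]].
det(H) = 4·12 − (-2)² = 44.
det(H) > 0 and tr(H) = 16 > 0, so H is positive definite and the point is a local minimum.

local minimum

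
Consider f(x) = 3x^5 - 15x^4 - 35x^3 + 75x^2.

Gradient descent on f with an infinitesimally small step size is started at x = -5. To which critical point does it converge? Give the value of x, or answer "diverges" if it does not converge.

diverges

f'(x) = 15x(x - 5)(x - 1)(x + 2), so f'(-5) = 13500.
Gradient descent moves in the -f' direction, i.e. x is decreasing.
There is no critical point below x=-5, and f' keeps the same sign, so the iterate runs off to −∞.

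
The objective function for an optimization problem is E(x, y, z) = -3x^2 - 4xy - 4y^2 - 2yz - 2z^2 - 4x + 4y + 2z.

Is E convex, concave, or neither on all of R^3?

concave

E is quadratic, so its Hessian is the constant matrix H = [[-6, -4, 0], [-4, -8, -2], [0, -2, -4]].
Leading principal minors: -6, 32, -104.
Signs alternate −, +, − ⇒ H ≺ 0 ⇒ concave.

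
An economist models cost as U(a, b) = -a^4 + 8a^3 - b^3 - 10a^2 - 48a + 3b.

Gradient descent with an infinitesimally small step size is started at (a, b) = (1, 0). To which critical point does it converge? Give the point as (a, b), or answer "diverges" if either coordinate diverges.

(3, -1)

U is separable, so gradient descent decouples: a follows -∂U/∂a, b follows -∂U/∂b.
∂U/∂a = -4(a - 4)(a - 3)(a + 1); at a=1 this is -48, so a increases.
∂U/∂b = -3(b - 1)(b + 1); at b=0 this is 3, so b decreases.
a converges to its nearest critical value 3 (a local min of the a-part); b converges to -1. The iterate converges to (3, -1).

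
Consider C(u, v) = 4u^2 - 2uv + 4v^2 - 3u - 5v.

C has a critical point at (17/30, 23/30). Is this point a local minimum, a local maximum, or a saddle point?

The Hessian of C is constant: H = [[8, -2], [-2, 8]].
det(H) = 8·8 − (-2)² = 60.
det(H) > 0 and tr(H) = 16 > 0, so H is positive definite and the point is a local minimum.

local minimum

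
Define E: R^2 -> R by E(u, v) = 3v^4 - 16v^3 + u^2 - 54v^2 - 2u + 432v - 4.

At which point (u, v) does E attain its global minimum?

E(u,v) separates as P(u) + Q(v) − 4, so its minimum is min P + min Q − 4.
P'(u) = 2u - 2 vanishes at u ∈ {1}; Q'(v) = 12(v - 4)(v - 3)(v + 3) vanishes at v ∈ {-3, 3, 4}.
Local minima of P (where P''>0): P(1)=-1. Local minima of Q: Q(-3)=-1107, Q(4)=608.
So the global minimum of E is P(1) + Q(-3) − 4 = -1 − 1107 − 4 = -1112, attained at (1, -3).

(1, -3)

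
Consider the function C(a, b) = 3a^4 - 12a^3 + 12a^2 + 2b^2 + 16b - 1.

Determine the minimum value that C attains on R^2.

C(a,b) separates as P(a) + Q(b) − 1, so its minimum is min P + min Q − 1.
P'(a) = 12a(a - 2)(a - 1) vanishes at a ∈ {0, 1, 2}; Q'(b) = 4b + 16 vanishes at b ∈ {-4}.
Local minima of P (where P''>0): P(0)=0, P(2)=0. Local minima of Q: Q(-4)=-32.
So the global minimum of C is P(0) + Q(-4) − 1 = 0 − 32 − 1 = -33, attained at (0, -4).

-33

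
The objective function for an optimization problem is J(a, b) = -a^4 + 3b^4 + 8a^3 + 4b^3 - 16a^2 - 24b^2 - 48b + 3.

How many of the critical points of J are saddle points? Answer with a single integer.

J separates as a function of a plus a function of b, so ∇J=0 decouples.
∂J/∂a = -4a(a - 4)(a - 2) = 0 at a ∈ {0, 2, 4}; ∂J/∂b = 12(b - 2)(b + 1)(b + 2) = 0 at b ∈ {-2, -1, 2}.
The Hessian is diagonal: diag(J_aa, J_bb). Second derivatives: J_aa(0)=-32, J_aa(2)=16, J_aa(4)=-32; J_bb(-2)=48, J_bb(-1)=-36, J_bb(2)=144.
Saddle points occur where the two diagonal entries have opposite signs: (0, -2), (0, 2), (2, -1), (4, -2), (4, 2). Count: 5.

5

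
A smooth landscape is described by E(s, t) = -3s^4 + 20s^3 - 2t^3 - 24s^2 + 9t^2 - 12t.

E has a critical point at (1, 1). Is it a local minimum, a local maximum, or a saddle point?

The mixed partial ∂²E/∂s∂t is 0, so the Hessian at any point is diag(E_ss, E_tt) = diag(12(-3s^2 + 10s - 4), 6(-2t + 3)).
At (1, 1): H = diag(36, 6).
Both eigenvalues are positive, so H is positive definite: a local minimum.

local minimum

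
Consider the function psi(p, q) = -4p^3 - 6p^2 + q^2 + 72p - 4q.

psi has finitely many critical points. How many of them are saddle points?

psi separates as a function of p plus a function of q, so ∇psi=0 decouples.
∂psi/∂p = -12(p - 2)(p + 3) = 0 at p ∈ {-3, 2}; ∂psi/∂q = 2(q - 2) = 0 at q ∈ {2}.
The Hessian is diagonal: diag(psi_pp, psi_qq). Second derivatives: psi_pp(-3)=60, psi_pp(2)=-60; psi_qq(2)=2.
Saddle points occur where the two diagonal entries have opposite signs: (2, 2). Count: 1.

1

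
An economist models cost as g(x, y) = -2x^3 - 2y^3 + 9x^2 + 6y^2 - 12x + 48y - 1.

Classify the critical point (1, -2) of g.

The mixed partial ∂²g/∂x∂y is 0, so the Hessian at any point is diag(g_xx, g_yy) = diag(6(-2x + 3), 12(-y + 1)).
At (1, -2): H = diag(6, 36).
Both eigenvalues are positive, so H is positive definite: a local minimum.

local minimum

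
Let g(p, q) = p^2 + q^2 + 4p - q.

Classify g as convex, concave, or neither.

convex

g is quadratic, so its Hessian is the constant matrix H = [[2, 0], [0, 2]].
det(H) = 4, tr(H) = 4.
det(H) > 0 and tr(H) > 0, so H is positive definite everywhere: convex.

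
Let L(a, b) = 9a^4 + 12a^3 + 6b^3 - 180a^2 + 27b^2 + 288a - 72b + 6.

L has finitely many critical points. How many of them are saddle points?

3

L separates as a function of a plus a function of b, so ∇L=0 decouples.
∂L/∂a = 36(a - 2)(a - 1)(a + 4) = 0 at a ∈ {-4, 1, 2}; ∂L/∂b = 18(b - 1)(b + 4) = 0 at b ∈ {-4, 1}.
The Hessian is diagonal: diag(L_aa, L_bb). Second derivatives: L_aa(-4)=1080, L_aa(1)=-180, L_aa(2)=216; L_bb(-4)=-90, L_bb(1)=90.
Saddle points occur where the two diagonal entries have opposite signs: (-4, -4), (1, 1), (2, -4). Count: 3.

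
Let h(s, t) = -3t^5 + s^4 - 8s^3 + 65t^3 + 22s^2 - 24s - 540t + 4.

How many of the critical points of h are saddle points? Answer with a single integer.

6

h separates as a function of s plus a function of t, so ∇h=0 decouples.
∂h/∂s = 4(s - 3)(s - 2)(s - 1) = 0 at s ∈ {1, 2, 3}; ∂h/∂t = -15(t - 3)(t - 2)(t + 2)(t + 3) = 0 at t ∈ {-3, -2, 2, 3}.
The Hessian is diagonal: diag(h_ss, h_tt). Second derivatives: h_ss(1)=8, h_ss(2)=-4, h_ss(3)=8; h_tt(-3)=450, h_tt(-2)=-300, h_tt(2)=300, h_tt(3)=-450.
Saddle points occur where the two diagonal entries have opposite signs: (1, -2), (1, 3), (2, -3), (2, 2), (3, -2), (3, 3). Count: 6.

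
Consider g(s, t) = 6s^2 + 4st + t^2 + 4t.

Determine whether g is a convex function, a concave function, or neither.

g is quadratic, so its Hessian is the constant matrix H = [[12, 4], [4, 2]].
det(H) = 8, tr(H) = 14.
det(H) > 0 and tr(H) > 0, so H is positive definite everywhere: convex.

convex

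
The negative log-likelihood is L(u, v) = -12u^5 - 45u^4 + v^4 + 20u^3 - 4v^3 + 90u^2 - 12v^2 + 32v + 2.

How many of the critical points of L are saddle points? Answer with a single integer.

L separates as a function of u plus a function of v, so ∇L=0 decouples.
∂L/∂u = -60u(u - 1)(u + 1)(u + 3) = 0 at u ∈ {-3, -1, 0, 1}; ∂L/∂v = 4(v - 4)(v - 1)(v + 2) = 0 at v ∈ {-2, 1, 4}.
The Hessian is diagonal: diag(L_uu, L_vv). Second derivatives: L_uu(-3)=1440, L_uu(-1)=-240, L_uu(0)=180, L_uu(1)=-480; L_vv(-2)=72, L_vv(1)=-36, L_vv(4)=72.
Saddle points occur where the two diagonal entries have opposite signs: (-3, 1), (-1, -2), (-1, 4), (0, 1), (1, -2), (1, 4). Count: 6.

6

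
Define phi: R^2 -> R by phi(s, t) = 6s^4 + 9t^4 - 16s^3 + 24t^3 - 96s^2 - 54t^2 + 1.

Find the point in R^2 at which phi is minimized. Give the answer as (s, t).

phi(s,t) separates as P(s) + Q(t) + 1, so its minimum is min P + min Q + 1.
P'(s) = 24s(s - 4)(s + 2) vanishes at s ∈ {-2, 0, 4}; Q'(t) = 36t(t - 1)(t + 3) vanishes at t ∈ {-3, 0, 1}.
Local minima of P (where P''>0): P(-2)=-160, P(4)=-1024. Local minima of Q: Q(-3)=-405, Q(1)=-21.
So the global minimum of phi is P(4) + Q(-3) + 1 = -1024 − 405 + 1 = -1428, attained at (4, -3).

(4, -3)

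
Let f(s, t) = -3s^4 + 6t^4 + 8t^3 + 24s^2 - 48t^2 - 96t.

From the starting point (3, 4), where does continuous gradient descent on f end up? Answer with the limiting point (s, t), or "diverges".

f is separable, so gradient descent decouples: s follows -∂f/∂s, t follows -∂f/∂t.
∂f/∂s = -12s(s - 2)(s + 2); at s=3 this is -180, so s increases.
∂f/∂t = 24(t - 2)(t + 1)(t + 2); at t=4 this is 1440, so t decreases.
The s-coordinate has no critical point in that direction and runs off to infinity.

diverges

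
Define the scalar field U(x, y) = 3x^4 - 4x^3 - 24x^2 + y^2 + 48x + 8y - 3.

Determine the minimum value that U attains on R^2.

-131

U(x,y) separates as P(x) + Q(y) − 3, so its minimum is min P + min Q − 3.
P'(x) = 12(x - 2)(x - 1)(x + 2) vanishes at x ∈ {-2, 1, 2}; Q'(y) = 2y + 8 vanishes at y ∈ {-4}.
Local minima of P (where P''>0): P(-2)=-112, P(2)=16. Local minima of Q: Q(-4)=-16.
So the global minimum of U is P(-2) + Q(-4) − 3 = -112 − 16 − 3 = -131, attained at (-2, -4).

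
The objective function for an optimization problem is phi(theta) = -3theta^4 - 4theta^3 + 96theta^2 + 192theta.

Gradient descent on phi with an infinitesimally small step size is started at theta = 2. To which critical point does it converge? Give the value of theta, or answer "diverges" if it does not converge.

phi'(theta) = -12(theta - 4)(theta + 1)(theta + 4), so phi'(2) = 432.
Gradient descent moves in the -phi' direction, i.e. theta is decreasing.
The nearest critical point in that direction is theta = -1, where phi'' = 180 > 0 (a local minimum). The iterate converges there.

-1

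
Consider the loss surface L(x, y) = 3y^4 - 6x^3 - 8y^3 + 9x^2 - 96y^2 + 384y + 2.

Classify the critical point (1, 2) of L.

The mixed partial ∂²L/∂x∂y is 0, so the Hessian at any point is diag(L_xx, L_yy) = diag(18(-2x + 1), 12(3y^2 - 4y - 16)).
At (1, 2): H = diag(-18, -144).
Both eigenvalues are negative, so H is negative definite: a local maximum.

local maximum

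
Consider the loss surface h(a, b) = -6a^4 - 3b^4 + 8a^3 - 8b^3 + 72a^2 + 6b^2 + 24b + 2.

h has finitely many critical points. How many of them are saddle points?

4

h separates as a function of a plus a function of b, so ∇h=0 decouples.
∂h/∂a = -24a(a - 3)(a + 2) = 0 at a ∈ {-2, 0, 3}; ∂h/∂b = -12(b - 1)(b + 1)(b + 2) = 0 at b ∈ {-2, -1, 1}.
The Hessian is diagonal: diag(h_aa, h_bb). Second derivatives: h_aa(-2)=-240, h_aa(0)=144, h_aa(3)=-360; h_bb(-2)=-36, h_bb(-1)=24, h_bb(1)=-72.
Saddle points occur where the two diagonal entries have opposite signs: (-2, -1), (0, -2), (0, 1), (3, -1). Count: 4.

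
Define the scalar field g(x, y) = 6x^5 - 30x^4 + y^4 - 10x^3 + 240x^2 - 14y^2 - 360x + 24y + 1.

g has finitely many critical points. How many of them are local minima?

g separates as a function of x plus a function of y, so ∇g=0 decouples.
∂g/∂x = 30(x - 3)(x - 2)(x - 1)(x + 2) = 0 at x ∈ {-2, 1, 2, 3}; ∂g/∂y = 4(y - 2)(y - 1)(y + 3) = 0 at y ∈ {-3, 1, 2}.
The Hessian is diagonal: diag(g_xx, g_yy). Second derivatives: g_xx(-2)=-1800, g_xx(1)=180, g_xx(2)=-120, g_xx(3)=300; g_yy(-3)=80, g_yy(1)=-16, g_yy(2)=20.
Local minima occur where both diagonal entries positive: (1, -3), (1, 2), (3, -3), (3, 2). Count: 4.

4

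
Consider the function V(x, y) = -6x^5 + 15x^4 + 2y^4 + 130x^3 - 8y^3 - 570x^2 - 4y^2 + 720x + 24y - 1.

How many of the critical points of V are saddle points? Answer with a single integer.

6

V separates as a function of x plus a function of y, so ∇V=0 decouples.
∂V/∂x = -30(x - 3)(x - 2)(x - 1)(x + 4) = 0 at x ∈ {-4, 1, 2, 3}; ∂V/∂y = 8(y - 3)(y - 1)(y + 1) = 0 at y ∈ {-1, 1, 3}.
The Hessian is diagonal: diag(V_xx, V_yy). Second derivatives: V_xx(-4)=6300, V_xx(1)=-300, V_xx(2)=180, V_xx(3)=-420; V_yy(-1)=64, V_yy(1)=-32, V_yy(3)=64.
Saddle points occur where the two diagonal entries have opposite signs: (-4, 1), (1, -1), (1, 3), (2, 1), (3, -1), (3, 3). Count: 6.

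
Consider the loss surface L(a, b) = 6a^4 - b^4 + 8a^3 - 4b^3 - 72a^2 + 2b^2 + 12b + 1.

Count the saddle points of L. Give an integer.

L separates as a function of a plus a function of b, so ∇L=0 decouples.
∂L/∂a = 24a(a - 2)(a + 3) = 0 at a ∈ {-3, 0, 2}; ∂L/∂b = -4(b - 1)(b + 1)(b + 3) = 0 at b ∈ {-3, -1, 1}.
The Hessian is diagonal: diag(L_aa, L_bb). Second derivatives: L_aa(-3)=360, L_aa(0)=-144, L_aa(2)=240; L_bb(-3)=-32, L_bb(-1)=16, L_bb(1)=-32.
Saddle points occur where the two diagonal entries have opposite signs: (-3, -3), (-3, 1), (0, -1), (2, -3), (2, 1). Count: 5.

5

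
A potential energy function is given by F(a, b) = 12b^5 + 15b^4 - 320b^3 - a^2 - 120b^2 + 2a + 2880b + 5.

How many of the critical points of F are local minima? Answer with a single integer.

F separates as a function of a plus a function of b, so ∇F=0 decouples.
∂F/∂a = -2(a - 1) = 0 at a ∈ {1}; ∂F/∂b = 60(b - 3)(b - 2)(b + 2)(b + 4) = 0 at b ∈ {-4, -2, 2, 3}.
The Hessian is diagonal: diag(F_aa, F_bb). Second derivatives: F_aa(1)=-2; F_bb(-4)=-5040, F_bb(-2)=2400, F_bb(2)=-1440, F_bb(3)=2100.
Local minima occur where both diagonal entries positive: none. Count: 0.

0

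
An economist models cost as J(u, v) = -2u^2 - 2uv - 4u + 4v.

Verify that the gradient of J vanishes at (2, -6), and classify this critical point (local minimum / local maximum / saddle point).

saddle point

∇J = (-4u - 2v - 4, -2u + 4); substituting (2, -6) gives ∇J = (0, 0), so (2, -6) is indeed a critical point.
The Hessian of J is constant: H = [[-4, -2], [-2, 0]].
det(H) = (-4)·0 − (-2)² = -4.
Since det(H) < 0, H is indefinite and the critical point is a saddle point.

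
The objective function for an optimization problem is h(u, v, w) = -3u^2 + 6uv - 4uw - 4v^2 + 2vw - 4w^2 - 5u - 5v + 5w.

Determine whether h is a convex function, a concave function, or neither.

h is quadratic, so its Hessian is the constant matrix H = [[-6, 6, -4], [6, -8, 2], [-4, 2, -8]].
Leading principal minors: -6, 12, -40.
Signs alternate −, +, − ⇒ H ≺ 0 ⇒ concave.

concave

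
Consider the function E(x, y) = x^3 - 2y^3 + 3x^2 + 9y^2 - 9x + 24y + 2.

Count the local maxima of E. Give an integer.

E separates as a function of x plus a function of y, so ∇E=0 decouples.
∂E/∂x = 3(x - 1)(x + 3) = 0 at x ∈ {-3, 1}; ∂E/∂y = -6(y - 4)(y + 1) = 0 at y ∈ {-1, 4}.
The Hessian is diagonal: diag(E_xx, E_yy). Second derivatives: E_xx(-3)=-12, E_xx(1)=12; E_yy(-1)=30, E_yy(4)=-30.
Local maxima occur where both diagonal entries negative: (-3, 4). Count: 1.

1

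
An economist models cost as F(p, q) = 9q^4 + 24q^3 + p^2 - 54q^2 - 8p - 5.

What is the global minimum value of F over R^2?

F(p,q) separates as A(p) + B(q) − 5, so its minimum is min A + min B − 5.
A'(p) = 2p - 8 vanishes at p ∈ {4}; B'(q) = 36q(q - 1)(q + 3) vanishes at q ∈ {-3, 0, 1}.
Local minima of A (where A''>0): A(4)=-16. Local minima of B: B(-3)=-405, B(1)=-21.
So the global minimum of F is A(4) + B(-3) − 5 = -16 − 405 − 5 = -426, attained at (4, -3).

-426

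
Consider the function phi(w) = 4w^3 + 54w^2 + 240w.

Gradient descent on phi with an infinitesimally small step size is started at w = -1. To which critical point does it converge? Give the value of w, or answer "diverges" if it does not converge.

phi'(w) = 12(w + 4)(w + 5), so phi'(-1) = 144.
Gradient descent moves in the -phi' direction, i.e. w is decreasing.
The nearest critical point in that direction is w = -4, where phi'' = 12 > 0 (a local minimum). The iterate converges there.

-4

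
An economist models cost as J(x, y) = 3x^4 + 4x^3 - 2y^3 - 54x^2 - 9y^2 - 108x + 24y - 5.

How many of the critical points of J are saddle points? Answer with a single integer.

3

J separates as a function of x plus a function of y, so ∇J=0 decouples.
∂J/∂x = 12(x - 3)(x + 1)(x + 3) = 0 at x ∈ {-3, -1, 3}; ∂J/∂y = -6(y - 1)(y + 4) = 0 at y ∈ {-4, 1}.
The Hessian is diagonal: diag(J_xx, J_yy). Second derivatives: J_xx(-3)=144, J_xx(-1)=-96, J_xx(3)=288; J_yy(-4)=30, J_yy(1)=-30.
Saddle points occur where the two diagonal entries have opposite signs: (-3, 1), (-1, -4), (3, 1). Count: 3.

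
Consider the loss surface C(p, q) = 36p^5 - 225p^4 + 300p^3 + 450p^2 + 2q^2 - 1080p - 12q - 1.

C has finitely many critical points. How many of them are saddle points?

2

C separates as a function of p plus a function of q, so ∇C=0 decouples.
∂C/∂p = 180(p - 3)(p - 2)(p - 1)(p + 1) = 0 at p ∈ {-1, 1, 2, 3}; ∂C/∂q = 4(q - 3) = 0 at q ∈ {3}.
The Hessian is diagonal: diag(C_pp, C_qq). Second derivatives: C_pp(-1)=-4320, C_pp(1)=720, C_pp(2)=-540, C_pp(3)=1440; C_qq(3)=4.
Saddle points occur where the two diagonal entries have opposite signs: (-1, 3), (2, 3). Count: 2.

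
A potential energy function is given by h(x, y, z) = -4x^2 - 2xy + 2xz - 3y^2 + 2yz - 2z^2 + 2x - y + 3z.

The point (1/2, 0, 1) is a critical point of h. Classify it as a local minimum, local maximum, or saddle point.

The Hessian is constant: H = [[-8, -2, 2], [-2, -6, 2], [2, 2, -4]].
Leading principal minors: Δ₁ = -8, Δ₂ = 44, Δ₃ = -136.
The minors alternate sign starting negative (−, +, −), so H is negative definite: a local maximum.

local maximum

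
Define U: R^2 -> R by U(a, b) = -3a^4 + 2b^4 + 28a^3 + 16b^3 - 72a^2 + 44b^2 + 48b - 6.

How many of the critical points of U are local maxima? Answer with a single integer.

U separates as a function of a plus a function of b, so ∇U=0 decouples.
∂U/∂a = -12a(a - 4)(a - 3) = 0 at a ∈ {0, 3, 4}; ∂U/∂b = 8(b + 1)(b + 2)(b + 3) = 0 at b ∈ {-3, -2, -1}.
The Hessian is diagonal: diag(U_aa, U_bb). Second derivatives: U_aa(0)=-144, U_aa(3)=36, U_aa(4)=-48; U_bb(-3)=16, U_bb(-2)=-8, U_bb(-1)=16.
Local maxima occur where both diagonal entries negative: (0, -2), (4, -2). Count: 2.

2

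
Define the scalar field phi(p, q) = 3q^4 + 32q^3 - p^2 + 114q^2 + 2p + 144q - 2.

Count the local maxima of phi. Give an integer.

1

phi separates as a function of p plus a function of q, so ∇phi=0 decouples.
∂phi/∂p = -2(p - 1) = 0 at p ∈ {1}; ∂phi/∂q = 12(q + 1)(q + 3)(q + 4) = 0 at q ∈ {-4, -3, -1}.
The Hessian is diagonal: diag(phi_pp, phi_qq). Second derivatives: phi_pp(1)=-2; phi_qq(-4)=36, phi_qq(-3)=-24, phi_qq(-1)=72.
Local maxima occur where both diagonal entries negative: (1, -3). Count: 1.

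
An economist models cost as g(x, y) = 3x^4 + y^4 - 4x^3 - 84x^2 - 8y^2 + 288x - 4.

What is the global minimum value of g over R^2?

g(x,y) separates as P(x) + Q(y) − 4, so its minimum is min P + min Q − 4.
P'(x) = 12(x - 3)(x - 2)(x + 4) vanishes at x ∈ {-4, 2, 3}; Q'(y) = 4y(y - 2)(y + 2) vanishes at y ∈ {-2, 0, 2}.
Local minima of P (where P''>0): P(-4)=-1472, P(3)=243. Local minima of Q: Q(-2)=-16, Q(2)=-16.
So the global minimum of g is P(-4) + Q(-2) − 4 = -1472 − 16 − 4 = -1492, attained at (-4, -2).

-1492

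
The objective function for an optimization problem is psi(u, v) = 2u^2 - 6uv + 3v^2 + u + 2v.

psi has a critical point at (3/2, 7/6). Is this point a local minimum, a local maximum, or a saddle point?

The Hessian of psi is constant: H = [[4, -6], [-6, 6]].
det(H) = 4·6 − (-6)² = -12.
Since det(H) < 0, H is indefinite and the critical point is a saddle point.

saddle point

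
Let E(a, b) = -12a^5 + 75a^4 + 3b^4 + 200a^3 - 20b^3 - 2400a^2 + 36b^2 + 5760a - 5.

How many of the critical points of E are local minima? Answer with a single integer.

4

E separates as a function of a plus a function of b, so ∇E=0 decouples.
∂E/∂a = -60(a - 4)(a - 3)(a - 2)(a + 4) = 0 at a ∈ {-4, 2, 3, 4}; ∂E/∂b = 12b(b - 3)(b - 2) = 0 at b ∈ {0, 2, 3}.
The Hessian is diagonal: diag(E_aa, E_bb). Second derivatives: E_aa(-4)=20160, E_aa(2)=-720, E_aa(3)=420, E_aa(4)=-960; E_bb(0)=72, E_bb(2)=-24, E_bb(3)=36.
Local minima occur where both diagonal entries positive: (-4, 0), (-4, 3), (3, 0), (3, 3). Count: 4.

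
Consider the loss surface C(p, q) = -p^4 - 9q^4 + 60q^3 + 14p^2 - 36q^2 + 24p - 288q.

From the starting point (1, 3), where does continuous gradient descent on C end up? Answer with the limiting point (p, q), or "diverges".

(-1, 2)

C is separable, so gradient descent decouples: p follows -∂C/∂p, q follows -∂C/∂q.
∂C/∂p = -4(p - 3)(p + 1)(p + 2); at p=1 this is 48, so p decreases.
∂C/∂q = -36(q - 4)(q - 2)(q + 1); at q=3 this is 144, so q decreases.
p converges to its nearest critical value -1 (a local min of the p-part); q converges to 2. The iterate converges to (-1, 2).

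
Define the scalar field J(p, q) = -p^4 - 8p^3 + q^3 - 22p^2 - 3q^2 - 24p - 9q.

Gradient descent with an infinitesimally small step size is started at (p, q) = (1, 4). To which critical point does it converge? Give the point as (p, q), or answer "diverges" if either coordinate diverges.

J is separable, so gradient descent decouples: p follows -∂J/∂p, q follows -∂J/∂q.
∂J/∂p = -4(p + 1)(p + 2)(p + 3); at p=1 this is -96, so p increases.
∂J/∂q = 3(q - 3)(q + 1); at q=4 this is 15, so q decreases.
The p-coordinate has no critical point in that direction and runs off to infinity.

diverges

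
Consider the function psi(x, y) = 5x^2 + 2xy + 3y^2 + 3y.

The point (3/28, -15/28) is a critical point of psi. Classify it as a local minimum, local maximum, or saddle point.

local minimum

The Hessian of psi is constant: H = [[10, 2], [2, 6]].
det(H) = 10·6 − 2² = 56.
det(H) > 0 and tr(H) = 16 > 0, so H is positive definite and the point is a local minimum.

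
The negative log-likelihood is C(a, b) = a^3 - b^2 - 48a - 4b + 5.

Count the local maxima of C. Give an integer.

1

C separates as a function of a plus a function of b, so ∇C=0 decouples.
∂C/∂a = 3(a - 4)(a + 4) = 0 at a ∈ {-4, 4}; ∂C/∂b = -2(b + 2) = 0 at b ∈ {-2}.
The Hessian is diagonal: diag(C_aa, C_bb). Second derivatives: C_aa(-4)=-24, C_aa(4)=24; C_bb(-2)=-2.
Local maxima occur where both diagonal entries negative: (-4, -2). Count: 1.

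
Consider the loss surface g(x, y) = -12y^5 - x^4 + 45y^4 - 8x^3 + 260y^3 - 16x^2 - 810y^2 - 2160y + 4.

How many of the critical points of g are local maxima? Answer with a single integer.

4

g separates as a function of x plus a function of y, so ∇g=0 decouples.
∂g/∂x = -4x(x + 2)(x + 4) = 0 at x ∈ {-4, -2, 0}; ∂g/∂y = -60(y - 4)(y - 3)(y + 1)(y + 3) = 0 at y ∈ {-3, -1, 3, 4}.
The Hessian is diagonal: diag(g_xx, g_yy). Second derivatives: g_xx(-4)=-32, g_xx(-2)=16, g_xx(0)=-32; g_yy(-3)=5040, g_yy(-1)=-2400, g_yy(3)=1440, g_yy(4)=-2100.
Local maxima occur where both diagonal entries negative: (-4, -1), (-4, 4), (0, -1), (0, 4). Count: 4.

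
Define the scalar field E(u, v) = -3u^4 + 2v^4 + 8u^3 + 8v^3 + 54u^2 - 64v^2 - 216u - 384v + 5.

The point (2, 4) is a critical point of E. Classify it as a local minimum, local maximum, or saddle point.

The mixed partial ∂²E/∂u∂v is 0, so the Hessian at any point is diag(E_uu, E_vv) = diag(12(-3u^2 + 4u + 9), 8(3v^2 + 6v - 16)).
At (2, 4): H = diag(60, 448).
Both eigenvalues are positive, so H is positive definite: a local minimum.

local minimum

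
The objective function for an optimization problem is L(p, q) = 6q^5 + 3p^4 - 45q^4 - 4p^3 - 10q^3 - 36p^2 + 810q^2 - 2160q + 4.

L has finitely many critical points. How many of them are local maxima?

2

L separates as a function of p plus a function of q, so ∇L=0 decouples.
∂L/∂p = 12p(p - 3)(p + 2) = 0 at p ∈ {-2, 0, 3}; ∂L/∂q = 30(q - 4)(q - 3)(q - 2)(q + 3) = 0 at q ∈ {-3, 2, 3, 4}.
The Hessian is diagonal: diag(L_pp, L_qq). Second derivatives: L_pp(-2)=120, L_pp(0)=-72, L_pp(3)=180; L_qq(-3)=-6300, L_qq(2)=300, L_qq(3)=-180, L_qq(4)=420.
Local maxima occur where both diagonal entries negative: (0, -3), (0, 3). Count: 2.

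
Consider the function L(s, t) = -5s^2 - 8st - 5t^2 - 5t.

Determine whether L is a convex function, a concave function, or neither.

concave

L is quadratic, so its Hessian is the constant matrix H = [[-10, -8], [-8, -10]].
det(H) = 36, tr(H) = -20.
det(H) > 0 and tr(H) < 0, so H is negative definite everywhere: concave.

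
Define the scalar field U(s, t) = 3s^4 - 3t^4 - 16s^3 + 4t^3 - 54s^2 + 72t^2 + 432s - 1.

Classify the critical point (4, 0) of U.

local minimum

The mixed partial ∂²U/∂s∂t is 0, so the Hessian at any point is diag(U_ss, U_tt) = diag(12(3s^2 - 8s - 9), 12(-3t^2 + 2t + 12)).
At (4, 0): H = diag(84, 144).
Both eigenvalues are positive, so H is positive definite: a local minimum.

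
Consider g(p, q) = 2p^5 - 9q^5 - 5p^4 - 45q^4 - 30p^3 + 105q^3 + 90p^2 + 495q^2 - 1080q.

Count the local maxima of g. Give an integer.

4

g separates as a function of p plus a function of q, so ∇g=0 decouples.
∂g/∂p = 10p(p - 3)(p - 2)(p + 3) = 0 at p ∈ {-3, 0, 2, 3}; ∂g/∂q = -45(q - 2)(q - 1)(q + 3)(q + 4) = 0 at q ∈ {-4, -3, 1, 2}.
The Hessian is diagonal: diag(g_pp, g_qq). Second derivatives: g_pp(-3)=-900, g_pp(0)=180, g_pp(2)=-100, g_pp(3)=180; g_qq(-4)=1350, g_qq(-3)=-900, g_qq(1)=900, g_qq(2)=-1350.
Local maxima occur where both diagonal entries negative: (-3, -3), (-3, 2), (2, -3), (2, 2). Count: 4.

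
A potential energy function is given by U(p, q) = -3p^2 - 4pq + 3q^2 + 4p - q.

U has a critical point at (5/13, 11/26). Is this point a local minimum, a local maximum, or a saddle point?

The Hessian of U is constant: H = [[-6, -4], [-4, 6]].
det(H) = (-6)·6 − (-4)² = -52.
Since det(H) < 0, H is indefinite and the critical point is a saddle point.

saddle point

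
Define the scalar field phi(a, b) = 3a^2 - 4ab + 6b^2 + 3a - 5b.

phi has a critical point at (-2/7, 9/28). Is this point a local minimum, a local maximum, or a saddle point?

The Hessian of phi is constant: H = [[6, -4], [-4, 12]].
det(H) = 6·12 − (-4)² = 56.
det(H) > 0 and tr(H) = 18 > 0, so H is positive definite and the point is a local minimum.

local minimum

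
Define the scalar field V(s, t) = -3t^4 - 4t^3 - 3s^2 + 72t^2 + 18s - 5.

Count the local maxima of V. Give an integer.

2

V separates as a function of s plus a function of t, so ∇V=0 decouples.
∂V/∂s = -6(s - 3) = 0 at s ∈ {3}; ∂V/∂t = -12t(t - 3)(t + 4) = 0 at t ∈ {-4, 0, 3}.
The Hessian is diagonal: diag(V_ss, V_tt). Second derivatives: V_ss(3)=-6; V_tt(-4)=-336, V_tt(0)=144, V_tt(3)=-252.
Local maxima occur where both diagonal entries negative: (3, -4), (3, 3). Count: 2.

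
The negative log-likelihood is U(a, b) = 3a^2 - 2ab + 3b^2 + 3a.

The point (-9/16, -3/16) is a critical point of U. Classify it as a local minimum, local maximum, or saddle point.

The Hessian of U is constant: H = [[6, -2], [-2, 6]].
det(H) = 6·6 − (-2)² = 32.
det(H) > 0 and tr(H) = 12 > 0, so H is positive definite and the point is a local minimum.

local minimum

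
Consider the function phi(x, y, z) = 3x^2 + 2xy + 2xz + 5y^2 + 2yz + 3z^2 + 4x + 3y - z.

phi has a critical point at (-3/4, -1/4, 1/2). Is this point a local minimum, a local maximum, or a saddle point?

local minimum

The Hessian is constant: H = [[6, 2, 2], [2, 10, 2], [2, 2, 6]].
Leading principal minors: Δ₁ = 6, Δ₂ = 56, Δ₃ = 288.
All leading minors are positive, so H is positive definite: a local minimum.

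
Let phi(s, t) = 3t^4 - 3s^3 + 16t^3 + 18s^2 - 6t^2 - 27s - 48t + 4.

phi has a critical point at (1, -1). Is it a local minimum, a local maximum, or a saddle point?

The mixed partial ∂²phi/∂s∂t is 0, so the Hessian at any point is diag(phi_ss, phi_tt) = diag(18(-s + 2), 12(3t^2 + 8t - 1)).
At (1, -1): H = diag(18, -72).
The eigenvalues have opposite signs, so H is indefinite: a saddle point.

saddle point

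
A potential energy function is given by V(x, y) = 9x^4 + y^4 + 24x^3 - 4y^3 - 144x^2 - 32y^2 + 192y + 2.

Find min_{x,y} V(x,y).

V(x,y) separates as P(x) + Q(y) + 2, so its minimum is min P + min Q + 2.
P'(x) = 36x(x - 2)(x + 4) vanishes at x ∈ {-4, 0, 2}; Q'(y) = 4(y - 4)(y - 3)(y + 4) vanishes at y ∈ {-4, 3, 4}.
Local minima of P (where P''>0): P(-4)=-1536, P(2)=-240. Local minima of Q: Q(-4)=-768, Q(4)=256.
So the global minimum of V is P(-4) + Q(-4) + 2 = -1536 − 768 + 2 = -2302, attained at (-4, -4).

-2302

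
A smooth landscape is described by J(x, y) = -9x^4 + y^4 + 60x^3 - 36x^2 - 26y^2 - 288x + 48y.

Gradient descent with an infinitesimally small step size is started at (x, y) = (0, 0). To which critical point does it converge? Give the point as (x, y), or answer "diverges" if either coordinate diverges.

(2, -4)

J is separable, so gradient descent decouples: x follows -∂J/∂x, y follows -∂J/∂y.
∂J/∂x = -36(x - 4)(x - 2)(x + 1); at x=0 this is -288, so x increases.
∂J/∂y = 4(y - 3)(y - 1)(y + 4); at y=0 this is 48, so y decreases.
x converges to its nearest critical value 2 (a local min of the x-part); y converges to -4. The iterate converges to (2, -4).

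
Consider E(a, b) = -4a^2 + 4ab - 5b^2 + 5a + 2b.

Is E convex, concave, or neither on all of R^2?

E is quadratic, so its Hessian is the constant matrix H = [[-8, 4], [4, -10]].
det(H) = 64, tr(H) = -18.
det(H) > 0 and tr(H) < 0, so H is negative definite everywhere: concave.

concave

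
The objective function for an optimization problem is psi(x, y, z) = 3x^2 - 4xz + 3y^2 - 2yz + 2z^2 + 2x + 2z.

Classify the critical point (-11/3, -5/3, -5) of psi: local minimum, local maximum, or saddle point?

The Hessian is constant: H = [[6, 0, -4], [0, 6, -2], [-4, -2, 4]].
Leading principal minors: Δ₁ = 6, Δ₂ = 36, Δ₃ = 24.
All leading minors are positive, so H is positive definite: a local minimum.

local minimum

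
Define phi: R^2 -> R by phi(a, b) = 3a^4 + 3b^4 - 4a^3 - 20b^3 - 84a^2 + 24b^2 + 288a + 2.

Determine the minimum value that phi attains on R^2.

phi(a,b) separates as P(a) + Q(b) + 2, so its minimum is min P + min Q + 2.
P'(a) = 12(a - 3)(a - 2)(a + 4) vanishes at a ∈ {-4, 2, 3}; Q'(b) = 12b(b - 4)(b - 1) vanishes at b ∈ {0, 1, 4}.
Local minima of P (where P''>0): P(-4)=-1472, P(3)=243. Local minima of Q: Q(0)=0, Q(4)=-128.
So the global minimum of phi is P(-4) + Q(4) + 2 = -1472 − 128 + 2 = -1598, attained at (-4, 4).

-1598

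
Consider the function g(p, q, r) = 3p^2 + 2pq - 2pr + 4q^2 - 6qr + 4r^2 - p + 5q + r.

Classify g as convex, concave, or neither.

g is quadratic, so its Hessian is the constant matrix H = [[6, 2, -2], [2, 8, -6], [-2, -6, 8]].
Leading principal minors: 6, 44, 152.
All positive ⇒ H ≻ 0 ⇒ convex.

convex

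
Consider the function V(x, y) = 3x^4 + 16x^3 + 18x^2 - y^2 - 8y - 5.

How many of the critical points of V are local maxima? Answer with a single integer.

1

V separates as a function of x plus a function of y, so ∇V=0 decouples.
∂V/∂x = 12x(x + 1)(x + 3) = 0 at x ∈ {-3, -1, 0}; ∂V/∂y = -2(y + 4) = 0 at y ∈ {-4}.
The Hessian is diagonal: diag(V_xx, V_yy). Second derivatives: V_xx(-3)=72, V_xx(-1)=-24, V_xx(0)=36; V_yy(-4)=-2.
Local maxima occur where both diagonal entries negative: (-1, -4). Count: 1.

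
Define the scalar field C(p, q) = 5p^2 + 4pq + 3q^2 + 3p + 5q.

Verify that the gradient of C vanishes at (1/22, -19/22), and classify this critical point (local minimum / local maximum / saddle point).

local minimum

∇C = (10p + 4q + 3, 4p + 6q + 5); substituting (1/22, -19/22) gives ∇C = (0, 0), so (1/22, -19/22) is indeed a critical point.
The Hessian of C is constant: H = [[10, 4], [4, 6]].
det(H) = 10·6 − 4² = 44.
det(H) > 0 and tr(H) = 16 > 0, so H is positive definite and the point is a local minimum.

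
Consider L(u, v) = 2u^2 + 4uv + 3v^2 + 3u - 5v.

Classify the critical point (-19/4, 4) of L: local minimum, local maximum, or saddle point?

local minimum

The Hessian of L is constant: H = [[4, 4], [4, 6]].
det(H) = 4·6 − 4² = 8.
det(H) > 0 and tr(H) = 10 > 0, so H is positive definite and the point is a local minimum.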